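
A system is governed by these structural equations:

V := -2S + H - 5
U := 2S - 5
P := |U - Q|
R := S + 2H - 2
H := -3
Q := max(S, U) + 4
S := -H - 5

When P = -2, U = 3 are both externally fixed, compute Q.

7

Setting P = -2, U = 3 by intervention discards those variables' equations.
S = -H - 5  [with H=-3]  = -2
Q = max(S, U) + 4  [with S=-2, U=3]  = 7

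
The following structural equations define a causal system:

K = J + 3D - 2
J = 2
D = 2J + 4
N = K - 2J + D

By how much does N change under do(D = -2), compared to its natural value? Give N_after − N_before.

Under do(D=-2), the mechanism D = 2J + 4 is discarded; D is fixed at -2.
K = J + 3D - 2  [with J=2, D=-2]  = -6
N = K - 2J + D  [with K=-6, J=2, D=-2]  = -12
Without intervention: D = 2J + 4  [with J=2]  = 8; K = J + 3D - 2  [with J=2, D=8]  = 24; N = K - 2J + D  [with K=24, J=2, D=8]  = 28.
Change = -12 − 28 = -40.

-40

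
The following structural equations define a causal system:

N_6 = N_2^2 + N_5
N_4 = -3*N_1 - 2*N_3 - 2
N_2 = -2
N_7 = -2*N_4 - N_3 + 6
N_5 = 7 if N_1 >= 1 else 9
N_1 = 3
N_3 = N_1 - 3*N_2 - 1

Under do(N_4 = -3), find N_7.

4

The intervention breaks the incoming arrows to N_4: N_4 = -3*N_1 - 2*N_3 - 2 no longer applies, and N_4 = -3.
N_3 = N_1 - 3*N_2 - 1  [with N_1=3, N_2=-2]  = 8
N_7 = -2*N_4 - N_3 + 6  [with N_4=-3, N_3=8]  = 4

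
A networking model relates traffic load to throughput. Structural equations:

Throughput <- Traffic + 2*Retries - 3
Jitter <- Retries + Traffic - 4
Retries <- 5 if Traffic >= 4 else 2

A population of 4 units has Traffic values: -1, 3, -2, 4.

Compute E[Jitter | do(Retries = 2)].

-1

Under do(Retries=2), Retries's equation is replaced by Retries=2 for every unit. Per-unit Jitter: -3, 1, -4, 2. Mean = -1.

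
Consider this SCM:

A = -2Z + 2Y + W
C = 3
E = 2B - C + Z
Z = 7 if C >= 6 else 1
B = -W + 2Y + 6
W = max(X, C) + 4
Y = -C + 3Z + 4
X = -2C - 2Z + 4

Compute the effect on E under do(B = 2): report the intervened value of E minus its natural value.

Intervening sets B = 2 and removes its equation (B = -W + 2Y + 6).
Z = 7 if C >= 6 else 1  [with C=3]  = 1
E = 2B - C + Z  [with B=2, C=3, Z=1]  = 2
Without intervention: Z = 7 if C >= 6 else 1  [with C=3]  = 1; X = -2C - 2Z + 4  [with C=3, Z=1]  = -4; W = max(X, C) + 4  [with X=-4, C=3]  = 7; Y = -C + 3Z + 4  [with C=3, Z=1]  = 4; B = -W + 2Y + 6  [with W=7, Y=4]  = 7; E = 2B - C + Z  [with B=7, C=3, Z=1]  = 12.
Change = 2 − 12 = -10.

-10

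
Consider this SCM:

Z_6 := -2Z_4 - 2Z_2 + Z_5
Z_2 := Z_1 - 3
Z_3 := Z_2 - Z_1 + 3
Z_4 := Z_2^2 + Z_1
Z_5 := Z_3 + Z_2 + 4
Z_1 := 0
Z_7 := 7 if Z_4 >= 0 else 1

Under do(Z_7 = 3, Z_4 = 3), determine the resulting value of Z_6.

1

Setting Z_7 = 3, Z_4 = 3 by intervention discards those variables' equations.
Z_2 = Z_1 - 3  [with Z_1=0]  = -3
Z_3 = Z_2 - Z_1 + 3  [with Z_2=-3, Z_1=0]  = 0
Z_5 = Z_3 + Z_2 + 4  [with Z_3=0, Z_2=-3]  = 1
Z_6 = -2Z_4 - 2Z_2 + Z_5  [with Z_4=3, Z_2=-3, Z_5=1]  = 1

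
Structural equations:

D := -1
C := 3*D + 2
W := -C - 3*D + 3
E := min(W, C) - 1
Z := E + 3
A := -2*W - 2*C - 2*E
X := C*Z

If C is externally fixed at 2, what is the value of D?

-1

Under do(C=2), the mechanism C := 3*D + 2 is discarded; C is fixed at 2.
D is not downstream of the intervention, so its value is determined by the original equations.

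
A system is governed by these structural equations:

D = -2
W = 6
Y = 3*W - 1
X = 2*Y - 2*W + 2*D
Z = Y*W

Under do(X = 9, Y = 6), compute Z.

36

The joint intervention fixes X = 9, Y = 6, removing each variable's own equation.
Z = Y*W  [with Y=6, W=6]  = 36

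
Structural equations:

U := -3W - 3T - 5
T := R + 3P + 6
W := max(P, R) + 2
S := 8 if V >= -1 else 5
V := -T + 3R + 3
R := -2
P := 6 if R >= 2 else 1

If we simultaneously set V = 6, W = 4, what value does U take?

Under do(V = 6, W = 4), each intervened variable's structural equation is replaced by its fixed value.
P = 6 if R >= 2 else 1  [with R=-2]  = 1
T = R + 3P + 6  [with R=-2, P=1]  = 7
U = -3W - 3T - 5  [with W=4, T=7]  = -38

-38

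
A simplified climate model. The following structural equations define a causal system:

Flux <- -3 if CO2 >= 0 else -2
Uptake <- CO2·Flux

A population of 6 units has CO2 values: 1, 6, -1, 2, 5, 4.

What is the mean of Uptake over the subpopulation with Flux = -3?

Conditioning on Flux=-3 selects the 5 unit(s) with CO2 ∈ {1, 6, 2, 5, 4}. Their Uptake values: -3, -18, -6, -15, -12. Mean = -10.8.

-10.8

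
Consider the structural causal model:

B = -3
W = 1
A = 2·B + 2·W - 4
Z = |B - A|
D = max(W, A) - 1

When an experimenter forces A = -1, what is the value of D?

0

do(A=-1) replaces the equation A = 2·B + 2·W - 4 with the constant A = -1.
D = max(W, A) - 1  [with W=1, A=-1]  = 0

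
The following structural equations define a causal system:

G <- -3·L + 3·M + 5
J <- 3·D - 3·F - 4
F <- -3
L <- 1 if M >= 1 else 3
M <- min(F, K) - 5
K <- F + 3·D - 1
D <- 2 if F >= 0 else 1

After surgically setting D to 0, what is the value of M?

-9

do(D=0) replaces the equation D <- 2 if F >= 0 else 1 with the constant D = 0.
K = F + 3·D - 1  [with F=-3, D=0]  = -4
M = min(F, K) - 5  [with F=-3, K=-4]  = -9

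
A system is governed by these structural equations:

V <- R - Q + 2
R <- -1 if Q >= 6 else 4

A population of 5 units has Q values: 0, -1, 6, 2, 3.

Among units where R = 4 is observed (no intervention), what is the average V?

E[V|R=4] averages over only the 4 units with R=4 (Q = 0, -1, 2, 3): V = 6, 7, 4, 3, mean 5.

5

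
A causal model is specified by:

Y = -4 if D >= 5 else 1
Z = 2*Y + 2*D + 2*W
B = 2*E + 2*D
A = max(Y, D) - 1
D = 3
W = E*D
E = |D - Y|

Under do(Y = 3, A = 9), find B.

6

Under do(Y = 3, A = 9), each intervened variable's structural equation is replaced by its fixed value.
E = |D - Y|  [with D=3, Y=3]  = 0
B = 2*E + 2*D  [with E=0, D=3]  = 6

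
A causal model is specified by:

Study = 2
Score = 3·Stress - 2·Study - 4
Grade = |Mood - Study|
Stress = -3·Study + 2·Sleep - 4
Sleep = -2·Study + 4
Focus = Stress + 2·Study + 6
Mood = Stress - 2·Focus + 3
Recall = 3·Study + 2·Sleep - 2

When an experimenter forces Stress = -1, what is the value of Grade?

The intervention breaks the incoming arrows to Stress: Stress = -3·Study + 2·Sleep - 4 no longer applies, and Stress = -1.
Focus = Stress + 2·Study + 6  [with Stress=-1, Study=2]  = 9
Mood = Stress - 2·Focus + 3  [with Stress=-1, Focus=9]  = -16
Grade = |Mood - Study|  [with Mood=-16, Study=2]  = 18

18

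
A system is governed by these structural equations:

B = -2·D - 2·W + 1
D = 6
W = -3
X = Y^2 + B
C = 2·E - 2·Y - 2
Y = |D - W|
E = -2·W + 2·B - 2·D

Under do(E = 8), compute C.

-4

The intervention breaks the incoming arrows to E: E = -2·W + 2·B - 2·D no longer applies, and E = 8.
Y = |D - W|  [with D=6, W=-3]  = 9
C = 2·E - 2·Y - 2  [with E=8, Y=9]  = -4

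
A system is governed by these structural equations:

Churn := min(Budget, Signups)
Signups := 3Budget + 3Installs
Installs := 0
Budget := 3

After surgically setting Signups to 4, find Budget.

3

Under do(Signups=4), the mechanism Signups := 3Budget + 3Installs is discarded; Signups is fixed at 4.
Budget is not downstream of the intervention, so its value is determined by the original equations.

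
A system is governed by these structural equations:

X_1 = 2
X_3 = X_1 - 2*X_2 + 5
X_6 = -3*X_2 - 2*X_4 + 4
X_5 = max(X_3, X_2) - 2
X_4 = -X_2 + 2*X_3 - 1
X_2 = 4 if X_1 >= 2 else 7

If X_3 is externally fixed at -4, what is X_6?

18

The intervention breaks the incoming arrows to X_3: X_3 = X_1 - 2*X_2 + 5 no longer applies, and X_3 = -4.
X_2 = 4 if X_1 >= 2 else 7  [with X_1=2]  = 4
X_4 = -X_2 + 2*X_3 - 1  [with X_2=4, X_3=-4]  = -13
X_6 = -3*X_2 - 2*X_4 + 4  [with X_2=4, X_4=-13]  = 18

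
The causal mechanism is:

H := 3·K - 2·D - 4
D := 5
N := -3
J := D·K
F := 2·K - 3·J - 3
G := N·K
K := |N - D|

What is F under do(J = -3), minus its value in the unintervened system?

The intervention breaks the incoming arrows to J: J := D·K no longer applies, and J = -3.
K = |N - D|  [with N=-3, D=5]  = 8
F = 2·K - 3·J - 3  [with K=8, J=-3]  = 22
Without intervention: K = |N - D|  [with N=-3, D=5]  = 8; J = D·K  [with D=5, K=8]  = 40; F = 2·K - 3·J - 3  [with K=8, J=40]  = -107.
Change = 22 − (-107) = 129.

129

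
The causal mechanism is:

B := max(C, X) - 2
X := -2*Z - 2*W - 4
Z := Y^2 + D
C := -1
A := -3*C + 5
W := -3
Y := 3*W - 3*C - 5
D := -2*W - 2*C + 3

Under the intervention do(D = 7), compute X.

The intervention breaks the incoming arrows to D: D := -2*W - 2*C + 3 no longer applies, and D = 7.
Y = 3*W - 3*C - 5  [with W=-3, C=-1]  = -11
Z = Y^2 + D  [with Y=-11, D=7]  = 128
X = -2*Z - 2*W - 4  [with Z=128, W=-3]  = -254

-254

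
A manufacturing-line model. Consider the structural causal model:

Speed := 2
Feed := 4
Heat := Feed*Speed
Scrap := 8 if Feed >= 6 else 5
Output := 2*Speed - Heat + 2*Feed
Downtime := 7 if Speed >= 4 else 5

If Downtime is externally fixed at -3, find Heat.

8

do(Downtime=-3) replaces the equation Downtime := 7 if Speed >= 4 else 5 with the constant Downtime = -3.
Heat is not downstream of the intervention, so its value is determined by the original equations.
Heat = Feed*Speed  [with Feed=4, Speed=2]  = 8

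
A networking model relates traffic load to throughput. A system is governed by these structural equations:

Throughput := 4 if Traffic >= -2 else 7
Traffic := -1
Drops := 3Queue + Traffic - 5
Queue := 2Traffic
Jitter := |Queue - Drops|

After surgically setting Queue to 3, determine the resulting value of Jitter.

Under do(Queue=3), the mechanism Queue := 2Traffic is discarded; Queue is fixed at 3.
Drops = 3Queue + Traffic - 5  [with Queue=3, Traffic=-1]  = 3
Jitter = |Queue - Drops|  [with Queue=3, Drops=3]  = 0

0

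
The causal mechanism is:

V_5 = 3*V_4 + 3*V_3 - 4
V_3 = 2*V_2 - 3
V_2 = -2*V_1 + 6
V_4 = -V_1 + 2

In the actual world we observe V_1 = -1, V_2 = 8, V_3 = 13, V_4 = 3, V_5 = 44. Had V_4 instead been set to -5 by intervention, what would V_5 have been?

Intervening sets V_4 = -5 and removes its equation (V_4 = -V_1 + 2).
V_2 = -2*V_1 + 6  [with V_1=-1]  = 8
V_3 = 2*V_2 - 3  [with V_2=8]  = 13
V_5 = 3*V_4 + 3*V_3 - 4  [with V_4=-5, V_3=13]  = 20

20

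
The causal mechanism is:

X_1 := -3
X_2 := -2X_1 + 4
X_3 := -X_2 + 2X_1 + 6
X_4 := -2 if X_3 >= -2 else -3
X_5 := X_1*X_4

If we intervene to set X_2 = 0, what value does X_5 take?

6

do(X_2=0) replaces the equation X_2 := -2X_1 + 4 with the constant X_2 = 0.
X_3 = -X_2 + 2X_1 + 6  [with X_2=0, X_1=-3]  = 0
X_4 = -2 if X_3 >= -2 else -3  [with X_3=0]  = -2
X_5 = X_1*X_4  [with X_1=-3, X_4=-2]  = 6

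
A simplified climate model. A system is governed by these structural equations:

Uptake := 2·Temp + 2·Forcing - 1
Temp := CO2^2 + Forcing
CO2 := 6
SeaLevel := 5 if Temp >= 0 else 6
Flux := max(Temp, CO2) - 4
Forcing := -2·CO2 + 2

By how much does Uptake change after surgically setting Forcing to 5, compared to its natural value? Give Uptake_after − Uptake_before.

Under do(Forcing=5), the mechanism Forcing := -2·CO2 + 2 is discarded; Forcing is fixed at 5.
Temp = CO2^2 + Forcing  [with CO2=6, Forcing=5]  = 41
Uptake = 2·Temp + 2·Forcing - 1  [with Temp=41, Forcing=5]  = 91
Without intervention: Forcing = -2·CO2 + 2  [with CO2=6]  = -10; Temp = CO2^2 + Forcing  [with CO2=6, Forcing=-10]  = 26; Uptake = 2·Temp + 2·Forcing - 1  [with Temp=26, Forcing=-10]  = 31.
Change = 91 − 31 = 60.

60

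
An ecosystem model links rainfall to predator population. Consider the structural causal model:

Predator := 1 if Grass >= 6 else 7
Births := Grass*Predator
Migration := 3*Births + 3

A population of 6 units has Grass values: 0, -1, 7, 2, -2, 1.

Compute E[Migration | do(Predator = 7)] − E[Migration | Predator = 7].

24.5

The intervention sets Predator=7 in all 6 units regardless of Grass. Recomputing Migration per unit gives 3, -18, 150, 45, -39, 24; average 27.5.
E[Migration|Predator=7] averages over only the 5 units with Predator=7 (Grass = 0, -1, 2, -2, 1): Migration = 3, -18, 45, -39, 24, mean 3.
Difference = 27.5 − 3 = 24.5.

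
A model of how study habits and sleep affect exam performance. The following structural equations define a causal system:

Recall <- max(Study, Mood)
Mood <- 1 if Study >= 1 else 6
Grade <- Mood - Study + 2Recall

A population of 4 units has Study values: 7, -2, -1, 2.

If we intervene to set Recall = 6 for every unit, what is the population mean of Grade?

Under do(Recall=6), Recall's equation is replaced by Recall=6 for every unit. Per-unit Grade: 6, 20, 19, 11. Mean = 14.

14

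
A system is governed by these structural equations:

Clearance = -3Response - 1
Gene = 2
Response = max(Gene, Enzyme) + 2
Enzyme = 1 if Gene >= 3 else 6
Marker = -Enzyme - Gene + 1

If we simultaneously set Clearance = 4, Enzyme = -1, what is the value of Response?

Setting Clearance = 4, Enzyme = -1 by intervention discards those variables' equations.
Response = max(Gene, Enzyme) + 2  [with Gene=2, Enzyme=-1]  = 4

4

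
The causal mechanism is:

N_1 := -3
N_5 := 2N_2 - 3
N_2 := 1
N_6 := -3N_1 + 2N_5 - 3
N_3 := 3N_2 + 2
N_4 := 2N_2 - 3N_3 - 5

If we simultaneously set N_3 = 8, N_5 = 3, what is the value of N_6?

12

Setting N_3 = 8, N_5 = 3 by intervention discards those variables' equations.
N_6 = -3N_1 + 2N_5 - 3  [with N_1=-3, N_5=3]  = 12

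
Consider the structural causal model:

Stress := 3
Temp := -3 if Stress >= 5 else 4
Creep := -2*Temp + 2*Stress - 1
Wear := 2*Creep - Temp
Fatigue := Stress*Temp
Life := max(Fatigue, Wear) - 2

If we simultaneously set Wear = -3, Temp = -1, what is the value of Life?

-5

The joint intervention fixes Wear = -3, Temp = -1, removing each variable's own equation.
Fatigue = Stress*Temp  [with Stress=3, Temp=-1]  = -3
Life = max(Fatigue, Wear) - 2  [with Fatigue=-3, Wear=-3]  = -5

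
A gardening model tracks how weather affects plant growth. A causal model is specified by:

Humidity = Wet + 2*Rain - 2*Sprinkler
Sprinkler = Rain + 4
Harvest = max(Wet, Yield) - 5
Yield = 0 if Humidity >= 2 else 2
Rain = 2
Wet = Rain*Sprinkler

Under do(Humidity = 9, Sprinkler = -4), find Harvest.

-5

The joint intervention fixes Humidity = 9, Sprinkler = -4, removing each variable's own equation.
Wet = Rain*Sprinkler  [with Rain=2, Sprinkler=-4]  = -8
Yield = 0 if Humidity >= 2 else 2  [with Humidity=9]  = 0
Harvest = max(Wet, Yield) - 5  [with Wet=-8, Yield=0]  = -5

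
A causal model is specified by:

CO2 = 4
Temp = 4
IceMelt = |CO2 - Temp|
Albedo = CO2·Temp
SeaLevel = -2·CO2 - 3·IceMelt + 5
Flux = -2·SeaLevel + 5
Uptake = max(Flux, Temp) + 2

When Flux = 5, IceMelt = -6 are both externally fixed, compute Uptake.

Under do(Flux = 5, IceMelt = -6), each intervened variable's structural equation is replaced by its fixed value.
Uptake = max(Flux, Temp) + 2  [with Flux=5, Temp=4]  = 7

7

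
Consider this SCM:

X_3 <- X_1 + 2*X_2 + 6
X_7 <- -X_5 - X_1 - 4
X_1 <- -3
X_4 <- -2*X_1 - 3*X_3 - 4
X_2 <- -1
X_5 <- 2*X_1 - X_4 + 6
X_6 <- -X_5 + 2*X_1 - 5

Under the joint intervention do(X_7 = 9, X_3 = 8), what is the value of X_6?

Setting X_7 = 9, X_3 = 8 by intervention discards those variables' equations.
X_4 = -2*X_1 - 3*X_3 - 4  [with X_1=-3, X_3=8]  = -22
X_5 = 2*X_1 - X_4 + 6  [with X_1=-3, X_4=-22]  = 22
X_6 = -X_5 + 2*X_1 - 5  [with X_5=22, X_1=-3]  = -33

-33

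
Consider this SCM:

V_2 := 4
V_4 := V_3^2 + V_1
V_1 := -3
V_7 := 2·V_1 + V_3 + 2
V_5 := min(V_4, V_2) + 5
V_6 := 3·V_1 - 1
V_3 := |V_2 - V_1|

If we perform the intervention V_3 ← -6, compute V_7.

The intervention breaks the incoming arrows to V_3: V_3 := |V_2 - V_1| no longer applies, and V_3 = -6.
V_7 = 2·V_1 + V_3 + 2  [with V_1=-3, V_3=-6]  = -10

-10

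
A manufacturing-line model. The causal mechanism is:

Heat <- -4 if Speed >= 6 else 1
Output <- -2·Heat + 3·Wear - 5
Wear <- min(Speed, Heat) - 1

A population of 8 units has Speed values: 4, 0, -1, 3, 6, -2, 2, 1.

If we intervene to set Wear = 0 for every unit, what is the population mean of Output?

-5.75

do(Wear=0) breaks Wear's dependence on Speed. With Wear=0 fixed, Output across the units is -7, -7, -7, -7, 3, -7, -7, -7, mean -5.75.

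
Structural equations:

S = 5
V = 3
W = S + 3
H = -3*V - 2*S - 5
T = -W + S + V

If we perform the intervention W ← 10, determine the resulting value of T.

do(W=10) replaces the equation W = S + 3 with the constant W = 10.
T = -W + S + V  [with W=10, S=5, V=3]  = -2

-2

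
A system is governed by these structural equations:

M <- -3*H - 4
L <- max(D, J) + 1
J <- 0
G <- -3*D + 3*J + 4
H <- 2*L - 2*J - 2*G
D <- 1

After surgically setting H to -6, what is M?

14

The intervention breaks the incoming arrows to H: H <- 2*L - 2*J - 2*G no longer applies, and H = -6.
M = -3*H - 4  [with H=-6]  = 14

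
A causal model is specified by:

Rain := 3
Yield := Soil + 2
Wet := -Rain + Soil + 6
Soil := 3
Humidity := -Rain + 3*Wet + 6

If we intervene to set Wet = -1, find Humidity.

The intervention breaks the incoming arrows to Wet: Wet := -Rain + Soil + 6 no longer applies, and Wet = -1.
Humidity = -Rain + 3*Wet + 6  [with Rain=3, Wet=-1]  = 0

0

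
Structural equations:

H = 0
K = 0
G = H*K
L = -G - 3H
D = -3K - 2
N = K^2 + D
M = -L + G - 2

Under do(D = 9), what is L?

The intervention breaks the incoming arrows to D: D = -3K - 2 no longer applies, and D = 9.
Since L is not a descendant of the intervened variable, it is unaffected.
G = H*K  [with H=0, K=0]  = 0
L = -G - 3H  [with G=0, H=0]  = 0

0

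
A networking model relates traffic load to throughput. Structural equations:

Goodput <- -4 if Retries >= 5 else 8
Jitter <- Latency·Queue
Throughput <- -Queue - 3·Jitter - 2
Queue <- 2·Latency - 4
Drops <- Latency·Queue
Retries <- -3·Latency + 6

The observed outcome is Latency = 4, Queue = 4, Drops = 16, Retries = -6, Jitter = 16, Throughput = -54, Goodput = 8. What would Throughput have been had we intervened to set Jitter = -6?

The intervention breaks the incoming arrows to Jitter: Jitter <- Latency·Queue no longer applies, and Jitter = -6.
Queue = 2·Latency - 4  [with Latency=4]  = 4
Throughput = -Queue - 3·Jitter - 2  [with Queue=4, Jitter=-6]  = 12

12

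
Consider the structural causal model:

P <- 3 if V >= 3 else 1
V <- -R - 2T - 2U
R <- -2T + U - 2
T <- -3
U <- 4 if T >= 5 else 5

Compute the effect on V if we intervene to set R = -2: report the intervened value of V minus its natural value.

11

The intervention breaks the incoming arrows to R: R <- -2T + U - 2 no longer applies, and R = -2.
U = 4 if T >= 5 else 5  [with T=-3]  = 5
V = -R - 2T - 2U  [with R=-2, T=-3, U=5]  = -2
Without intervention: U = 4 if T >= 5 else 5  [with T=-3]  = 5; R = -2T + U - 2  [with T=-3, U=5]  = 9; V = -R - 2T - 2U  [with R=9, T=-3, U=5]  = -13.
Change = -2 − (-13) = 11.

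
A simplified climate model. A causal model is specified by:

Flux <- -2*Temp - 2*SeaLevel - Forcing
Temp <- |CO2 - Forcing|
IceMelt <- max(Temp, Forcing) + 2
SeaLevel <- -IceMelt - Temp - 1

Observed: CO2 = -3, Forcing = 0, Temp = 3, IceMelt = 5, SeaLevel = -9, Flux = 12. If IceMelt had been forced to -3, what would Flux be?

-4

Under do(IceMelt=-3), the mechanism IceMelt <- max(Temp, Forcing) + 2 is discarded; IceMelt is fixed at -3.
Temp = |CO2 - Forcing|  [with CO2=-3, Forcing=0]  = 3
SeaLevel = -IceMelt - Temp - 1  [with IceMelt=-3, Temp=3]  = -1
Flux = -2*Temp - 2*SeaLevel - Forcing  [with Temp=3, SeaLevel=-1, Forcing=0]  = -4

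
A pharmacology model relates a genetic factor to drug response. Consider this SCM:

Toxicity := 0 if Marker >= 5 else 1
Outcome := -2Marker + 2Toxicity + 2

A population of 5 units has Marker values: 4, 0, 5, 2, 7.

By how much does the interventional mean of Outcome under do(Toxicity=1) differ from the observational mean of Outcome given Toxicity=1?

-3.2

Every unit gets Toxicity=1 under the intervention. Outcome values become -4, 4, -6, 0, -10; E[Outcome|do(Toxicity=1)] = -3.2.
E[Outcome|Toxicity=1] averages over only the 3 units with Toxicity=1 (Marker = 4, 0, 2): Outcome = -4, 4, 0, mean 0.
Difference = -3.2 − 0 = -3.2.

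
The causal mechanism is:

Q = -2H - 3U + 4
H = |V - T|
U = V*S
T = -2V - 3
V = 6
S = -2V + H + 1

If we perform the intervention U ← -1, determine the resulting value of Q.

-35

The intervention breaks the incoming arrows to U: U = V*S no longer applies, and U = -1.
T = -2V - 3  [with V=6]  = -15
H = |V - T|  [with V=6, T=-15]  = 21
Q = -2H - 3U + 4  [with H=21, U=-1]  = -35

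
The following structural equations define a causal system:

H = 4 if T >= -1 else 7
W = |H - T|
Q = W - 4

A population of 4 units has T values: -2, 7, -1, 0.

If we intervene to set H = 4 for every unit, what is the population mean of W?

4.5

Every unit gets H=4 under the intervention. W values become 6, 3, 5, 4; E[W|do(H=4)] = 4.5.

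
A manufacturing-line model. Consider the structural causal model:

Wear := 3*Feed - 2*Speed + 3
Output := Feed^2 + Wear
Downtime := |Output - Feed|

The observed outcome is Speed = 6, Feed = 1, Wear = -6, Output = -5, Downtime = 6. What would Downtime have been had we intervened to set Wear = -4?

do(Wear=-4) replaces the equation Wear := 3*Feed - 2*Speed + 3 with the constant Wear = -4.
Output = Feed^2 + Wear  [with Feed=1, Wear=-4]  = -3
Downtime = |Output - Feed|  [with Output=-3, Feed=1]  = 4

4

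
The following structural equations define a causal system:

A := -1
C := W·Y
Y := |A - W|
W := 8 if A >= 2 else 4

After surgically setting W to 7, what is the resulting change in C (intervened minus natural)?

36

Under do(W=7), the mechanism W := 8 if A >= 2 else 4 is discarded; W is fixed at 7.
Y = |A - W|  [with A=-1, W=7]  = 8
C = W·Y  [with W=7, Y=8]  = 56
Without intervention: W = 8 if A >= 2 else 4  [with A=-1]  = 4; Y = |A - W|  [with A=-1, W=4]  = 5; C = W·Y  [with W=4, Y=5]  = 20.
Change = 56 − 20 = 36.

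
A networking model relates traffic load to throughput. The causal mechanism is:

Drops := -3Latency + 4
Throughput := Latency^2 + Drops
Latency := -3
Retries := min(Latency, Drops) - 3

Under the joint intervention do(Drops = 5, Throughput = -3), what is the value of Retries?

The joint intervention fixes Drops = 5, Throughput = -3, removing each variable's own equation.
Retries = min(Latency, Drops) - 3  [with Latency=-3, Drops=5]  = -6

-6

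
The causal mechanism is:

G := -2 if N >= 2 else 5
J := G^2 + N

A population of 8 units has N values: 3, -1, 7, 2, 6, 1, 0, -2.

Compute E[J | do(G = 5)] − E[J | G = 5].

2.5

do(G=5) breaks G's dependence on N. With G=5 fixed, J across the units is 28, 24, 32, 27, 31, 26, 25, 23, mean 27.
E[J|G=5] averages over only the 4 units with G=5 (N = -1, 1, 0, -2): J = 24, 26, 25, 23, mean 24.5.
Difference = 27 − 24.5 = 2.5.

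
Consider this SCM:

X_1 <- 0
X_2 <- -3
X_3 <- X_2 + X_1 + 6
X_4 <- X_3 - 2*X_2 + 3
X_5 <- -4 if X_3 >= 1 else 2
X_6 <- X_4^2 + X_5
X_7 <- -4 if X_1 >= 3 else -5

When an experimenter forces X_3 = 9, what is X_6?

320

The intervention breaks the incoming arrows to X_3: X_3 <- X_2 + X_1 + 6 no longer applies, and X_3 = 9.
X_4 = X_3 - 2*X_2 + 3  [with X_3=9, X_2=-3]  = 18
X_5 = -4 if X_3 >= 1 else 2  [with X_3=9]  = -4
X_6 = X_4^2 + X_5  [with X_4=18, X_5=-4]  = 320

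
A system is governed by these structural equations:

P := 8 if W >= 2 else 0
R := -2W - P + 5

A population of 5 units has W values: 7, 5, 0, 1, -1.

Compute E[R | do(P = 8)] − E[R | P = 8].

7.2

The intervention sets P=8 in all 5 units regardless of W. Recomputing R per unit gives -17, -13, -3, -5, -1; average -7.8.
Conditioning on P=8 selects the 2 unit(s) with W ∈ {7, 5}. Their R values: -17, -13. Mean = -15.
Difference = -7.8 − (-15) = 7.2.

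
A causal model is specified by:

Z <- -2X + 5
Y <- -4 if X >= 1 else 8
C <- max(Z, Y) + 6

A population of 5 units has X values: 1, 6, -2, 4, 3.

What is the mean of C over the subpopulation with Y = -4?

4.75

Conditioning on Y=-4 selects the 4 unit(s) with X ∈ {1, 6, 4, 3}. Their C values: 9, 2, 3, 5. Mean = 4.75.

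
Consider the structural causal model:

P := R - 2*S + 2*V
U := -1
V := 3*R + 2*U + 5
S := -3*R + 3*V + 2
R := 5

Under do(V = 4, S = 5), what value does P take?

3

Setting V = 4, S = 5 by intervention discards those variables' equations.
P = R - 2*S + 2*V  [with R=5, S=5, V=4]  = 3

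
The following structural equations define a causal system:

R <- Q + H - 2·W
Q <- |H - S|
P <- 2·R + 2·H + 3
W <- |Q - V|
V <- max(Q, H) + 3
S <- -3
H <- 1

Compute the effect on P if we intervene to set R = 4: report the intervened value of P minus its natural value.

Intervening sets R = 4 and removes its equation (R <- Q + H - 2·W).
P = 2·R + 2·H + 3  [with R=4, H=1]  = 13
Without intervention: Q = |H - S|  [with H=1, S=-3]  = 4; V = max(Q, H) + 3  [with Q=4, H=1]  = 7; W = |Q - V|  [with Q=4, V=7]  = 3; R = Q + H - 2·W  [with Q=4, H=1, W=3]  = -1; P = 2·R + 2·H + 3  [with R=-1, H=1]  = 3.
Change = 13 − 3 = 10.

10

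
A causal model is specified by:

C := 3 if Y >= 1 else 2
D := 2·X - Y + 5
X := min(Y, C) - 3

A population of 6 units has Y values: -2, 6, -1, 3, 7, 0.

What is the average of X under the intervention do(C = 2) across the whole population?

-2.5

The intervention sets C=2 in all 6 units regardless of Y. Recomputing X per unit gives -5, -1, -4, -1, -1, -3; average -2.5.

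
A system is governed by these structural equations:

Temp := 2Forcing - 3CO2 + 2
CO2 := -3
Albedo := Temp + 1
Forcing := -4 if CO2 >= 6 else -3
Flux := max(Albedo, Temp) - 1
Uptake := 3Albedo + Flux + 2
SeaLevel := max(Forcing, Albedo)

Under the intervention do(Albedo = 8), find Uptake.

The intervention breaks the incoming arrows to Albedo: Albedo := Temp + 1 no longer applies, and Albedo = 8.
Forcing = -4 if CO2 >= 6 else -3  [with CO2=-3]  = -3
Temp = 2Forcing - 3CO2 + 2  [with Forcing=-3, CO2=-3]  = 5
Flux = max(Albedo, Temp) - 1  [with Albedo=8, Temp=5]  = 7
Uptake = 3Albedo + Flux + 2  [with Albedo=8, Flux=7]  = 33

33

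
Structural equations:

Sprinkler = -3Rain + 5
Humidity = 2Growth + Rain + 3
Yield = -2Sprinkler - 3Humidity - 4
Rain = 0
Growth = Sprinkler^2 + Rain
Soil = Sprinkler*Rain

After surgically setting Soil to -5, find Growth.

25

The intervention breaks the incoming arrows to Soil: Soil = Sprinkler*Rain no longer applies, and Soil = -5.
Growth is not downstream of the intervention, so its value is determined by the original equations.
Sprinkler = -3Rain + 5  [with Rain=0]  = 5
Growth = Sprinkler^2 + Rain  [with Sprinkler=5, Rain=0]  = 25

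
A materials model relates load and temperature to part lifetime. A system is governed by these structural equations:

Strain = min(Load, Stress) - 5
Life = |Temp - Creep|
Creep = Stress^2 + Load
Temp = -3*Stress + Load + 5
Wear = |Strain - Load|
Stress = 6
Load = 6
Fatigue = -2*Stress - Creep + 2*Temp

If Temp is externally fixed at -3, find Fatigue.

-60

The intervention breaks the incoming arrows to Temp: Temp = -3*Stress + Load + 5 no longer applies, and Temp = -3.
Creep = Stress^2 + Load  [with Stress=6, Load=6]  = 42
Fatigue = -2*Stress - Creep + 2*Temp  [with Stress=6, Creep=42, Temp=-3]  = -60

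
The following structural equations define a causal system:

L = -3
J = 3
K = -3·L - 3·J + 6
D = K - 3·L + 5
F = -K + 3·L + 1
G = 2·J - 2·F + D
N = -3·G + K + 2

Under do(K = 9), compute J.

Under do(K=9), the mechanism K = -3·L - 3·J + 6 is discarded; K is fixed at 9.
Since J is not a descendant of the intervened variable, it is unaffected.

3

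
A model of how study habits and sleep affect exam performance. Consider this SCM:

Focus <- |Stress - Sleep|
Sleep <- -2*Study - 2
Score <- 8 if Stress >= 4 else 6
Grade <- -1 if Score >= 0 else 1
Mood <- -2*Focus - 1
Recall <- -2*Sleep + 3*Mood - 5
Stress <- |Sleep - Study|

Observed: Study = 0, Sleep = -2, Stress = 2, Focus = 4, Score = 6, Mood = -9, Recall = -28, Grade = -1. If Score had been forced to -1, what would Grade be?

do(Score=-1) replaces the equation Score <- 8 if Stress >= 4 else 6 with the constant Score = -1.
Grade = -1 if Score >= 0 else 1  [with Score=-1]  = 1

1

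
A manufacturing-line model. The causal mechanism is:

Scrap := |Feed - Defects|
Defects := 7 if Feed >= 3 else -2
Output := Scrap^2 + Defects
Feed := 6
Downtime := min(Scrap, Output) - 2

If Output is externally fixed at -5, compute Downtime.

-7

Intervening sets Output = -5 and removes its equation (Output := Scrap^2 + Defects).
Defects = 7 if Feed >= 3 else -2  [with Feed=6]  = 7
Scrap = |Feed - Defects|  [with Feed=6, Defects=7]  = 1
Downtime = min(Scrap, Output) - 2  [with Scrap=1, Output=-5]  = -7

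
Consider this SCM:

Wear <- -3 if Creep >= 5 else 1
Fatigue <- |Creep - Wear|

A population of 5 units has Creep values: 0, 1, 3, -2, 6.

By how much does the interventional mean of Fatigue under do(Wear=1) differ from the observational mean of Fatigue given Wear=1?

The intervention sets Wear=1 in all 5 units regardless of Creep. Recomputing Fatigue per unit gives 1, 0, 2, 3, 5; average 2.2.
Conditioning on Wear=1 selects the 4 unit(s) with Creep ∈ {0, 1, 3, -2}. Their Fatigue values: 1, 0, 2, 3. Mean = 1.5.
Difference = 2.2 − 1.5 = 0.7.

0.7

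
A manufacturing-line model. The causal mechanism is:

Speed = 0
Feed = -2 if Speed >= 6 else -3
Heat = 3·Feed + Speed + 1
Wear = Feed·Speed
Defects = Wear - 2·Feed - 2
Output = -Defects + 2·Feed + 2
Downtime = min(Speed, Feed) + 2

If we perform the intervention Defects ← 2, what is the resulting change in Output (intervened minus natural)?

2

The intervention breaks the incoming arrows to Defects: Defects = Wear - 2·Feed - 2 no longer applies, and Defects = 2.
Feed = -2 if Speed >= 6 else -3  [with Speed=0]  = -3
Output = -Defects + 2·Feed + 2  [with Defects=2, Feed=-3]  = -6
Without intervention: Feed = -2 if Speed >= 6 else -3  [with Speed=0]  = -3; Wear = Feed·Speed  [with Feed=-3, Speed=0]  = 0; Defects = Wear - 2·Feed - 2  [with Wear=0, Feed=-3]  = 4; Output = -Defects + 2·Feed + 2  [with Defects=4, Feed=-3]  = -8.
Change = -6 − (-8) = 2.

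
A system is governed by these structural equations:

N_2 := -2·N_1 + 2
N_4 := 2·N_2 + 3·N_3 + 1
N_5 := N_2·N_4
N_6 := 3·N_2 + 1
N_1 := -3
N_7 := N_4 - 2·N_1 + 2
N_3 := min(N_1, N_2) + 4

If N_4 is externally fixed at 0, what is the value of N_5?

0

Intervening sets N_4 = 0 and removes its equation (N_4 := 2·N_2 + 3·N_3 + 1).
N_2 = -2·N_1 + 2  [with N_1=-3]  = 8
N_5 = N_2·N_4  [with N_2=8, N_4=0]  = 0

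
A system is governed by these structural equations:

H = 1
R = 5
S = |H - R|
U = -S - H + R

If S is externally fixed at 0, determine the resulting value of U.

4

The intervention breaks the incoming arrows to S: S = |H - R| no longer applies, and S = 0.
U = -S - H + R  [with S=0, H=1, R=5]  = 4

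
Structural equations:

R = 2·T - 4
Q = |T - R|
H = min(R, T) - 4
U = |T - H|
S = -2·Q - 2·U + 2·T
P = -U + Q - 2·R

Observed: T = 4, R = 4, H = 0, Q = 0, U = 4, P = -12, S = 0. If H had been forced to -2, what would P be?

-14

The intervention breaks the incoming arrows to H: H = min(R, T) - 4 no longer applies, and H = -2.
R = 2·T - 4  [with T=4]  = 4
Q = |T - R|  [with T=4, R=4]  = 0
U = |T - H|  [with T=4, H=-2]  = 6
P = -U + Q - 2·R  [with U=6, Q=0, R=4]  = -14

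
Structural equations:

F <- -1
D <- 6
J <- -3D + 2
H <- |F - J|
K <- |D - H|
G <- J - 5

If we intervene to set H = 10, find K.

Intervening sets H = 10 and removes its equation (H <- |F - J|).
K = |D - H|  [with D=6, H=10]  = 4

4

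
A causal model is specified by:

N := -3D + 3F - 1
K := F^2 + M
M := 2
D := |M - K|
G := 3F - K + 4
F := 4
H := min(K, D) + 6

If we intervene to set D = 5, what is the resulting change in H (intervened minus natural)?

-11

Under do(D=5), the mechanism D := |M - K| is discarded; D is fixed at 5.
K = F^2 + M  [with F=4, M=2]  = 18
H = min(K, D) + 6  [with K=18, D=5]  = 11
Without intervention: K = F^2 + M  [with F=4, M=2]  = 18; D = |M - K|  [with M=2, K=18]  = 16; H = min(K, D) + 6  [with K=18, D=16]  = 22.
Change = 11 − 22 = -11.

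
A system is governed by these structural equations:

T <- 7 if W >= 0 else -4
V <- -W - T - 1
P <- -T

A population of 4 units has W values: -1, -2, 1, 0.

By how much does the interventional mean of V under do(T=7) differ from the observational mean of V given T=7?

Under do(T=7), T's equation is replaced by T=7 for every unit. Per-unit V: -7, -6, -9, -8. Mean = -7.5.
E[V|T=7] averages over only the 2 units with T=7 (W = 1, 0): V = -9, -8, mean -8.5.
Difference = -7.5 − (-8.5) = 1.

1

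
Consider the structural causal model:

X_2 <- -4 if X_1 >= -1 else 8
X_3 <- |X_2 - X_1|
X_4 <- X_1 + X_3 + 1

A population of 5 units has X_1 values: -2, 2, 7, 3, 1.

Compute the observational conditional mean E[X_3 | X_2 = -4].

7.25

Conditioning on X_2=-4 selects the 4 unit(s) with X_1 ∈ {2, 7, 3, 1}. Their X_3 values: 6, 11, 7, 5. Mean = 7.25.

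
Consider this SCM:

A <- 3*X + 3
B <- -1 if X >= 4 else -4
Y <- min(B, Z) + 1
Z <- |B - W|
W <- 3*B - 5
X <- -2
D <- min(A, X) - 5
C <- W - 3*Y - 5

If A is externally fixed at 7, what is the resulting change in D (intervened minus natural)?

The intervention breaks the incoming arrows to A: A <- 3*X + 3 no longer applies, and A = 7.
D = min(A, X) - 5  [with A=7, X=-2]  = -7
Without intervention: A = 3*X + 3  [with X=-2]  = -3; D = min(A, X) - 5  [with A=-3, X=-2]  = -8.
Change = -7 − (-8) = 1.

1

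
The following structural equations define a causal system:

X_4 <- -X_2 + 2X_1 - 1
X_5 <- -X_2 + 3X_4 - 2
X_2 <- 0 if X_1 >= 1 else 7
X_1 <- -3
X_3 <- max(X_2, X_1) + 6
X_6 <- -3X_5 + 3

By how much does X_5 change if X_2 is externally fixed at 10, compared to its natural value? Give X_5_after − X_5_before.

do(X_2=10) replaces the equation X_2 <- 0 if X_1 >= 1 else 7 with the constant X_2 = 10.
X_4 = -X_2 + 2X_1 - 1  [with X_2=10, X_1=-3]  = -17
X_5 = -X_2 + 3X_4 - 2  [with X_2=10, X_4=-17]  = -63
Without intervention: X_2 = 0 if X_1 >= 1 else 7  [with X_1=-3]  = 7; X_4 = -X_2 + 2X_1 - 1  [with X_2=7, X_1=-3]  = -14; X_5 = -X_2 + 3X_4 - 2  [with X_2=7, X_4=-14]  = -51.
Change = -63 − (-51) = -12.

-12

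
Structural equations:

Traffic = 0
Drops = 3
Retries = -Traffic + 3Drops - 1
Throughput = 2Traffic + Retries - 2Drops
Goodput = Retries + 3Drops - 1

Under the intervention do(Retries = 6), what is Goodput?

do(Retries=6) replaces the equation Retries = -Traffic + 3Drops - 1 with the constant Retries = 6.
Goodput = Retries + 3Drops - 1  [with Retries=6, Drops=3]  = 14

14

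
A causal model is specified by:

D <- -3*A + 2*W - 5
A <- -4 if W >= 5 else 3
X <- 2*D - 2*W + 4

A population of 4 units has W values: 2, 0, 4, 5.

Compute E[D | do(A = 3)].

Every unit gets A=3 under the intervention. D values become -10, -14, -6, -4; E[D|do(A=3)] = -8.5.

-8.5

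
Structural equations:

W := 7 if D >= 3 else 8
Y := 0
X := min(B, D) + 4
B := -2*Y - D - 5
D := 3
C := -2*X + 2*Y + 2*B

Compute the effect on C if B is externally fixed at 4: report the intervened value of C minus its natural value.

do(B=4) replaces the equation B := -2*Y - D - 5 with the constant B = 4.
X = min(B, D) + 4  [with B=4, D=3]  = 7
C = -2*X + 2*Y + 2*B  [with X=7, Y=0, B=4]  = -6
Without intervention: B = -2*Y - D - 5  [with Y=0, D=3]  = -8; X = min(B, D) + 4  [with B=-8, D=3]  = -4; C = -2*X + 2*Y + 2*B  [with X=-4, Y=0, B=-8]  = -8.
Change = -6 − (-8) = 2.

2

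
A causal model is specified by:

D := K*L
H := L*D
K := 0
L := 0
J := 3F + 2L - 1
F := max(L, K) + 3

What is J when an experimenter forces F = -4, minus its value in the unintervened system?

The intervention breaks the incoming arrows to F: F := max(L, K) + 3 no longer applies, and F = -4.
J = 3F + 2L - 1  [with F=-4, L=0]  = -13
Without intervention: F = max(L, K) + 3  [with L=0, K=0]  = 3; J = 3F + 2L - 1  [with F=3, L=0]  = 8.
Change = -13 − 8 = -21.

-21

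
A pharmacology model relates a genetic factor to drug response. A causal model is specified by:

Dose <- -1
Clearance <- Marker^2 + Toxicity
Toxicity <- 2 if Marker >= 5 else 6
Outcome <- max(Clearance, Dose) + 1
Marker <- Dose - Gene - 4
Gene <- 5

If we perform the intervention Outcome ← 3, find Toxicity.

6

do(Outcome=3) replaces the equation Outcome <- max(Clearance, Dose) + 1 with the constant Outcome = 3.
No directed path runs from Outcome to Toxicity, so Toxicity keeps its natural value.
Marker = Dose - Gene - 4  [with Dose=-1, Gene=5]  = -10
Toxicity = 2 if Marker >= 5 else 6  [with Marker=-10]  = 6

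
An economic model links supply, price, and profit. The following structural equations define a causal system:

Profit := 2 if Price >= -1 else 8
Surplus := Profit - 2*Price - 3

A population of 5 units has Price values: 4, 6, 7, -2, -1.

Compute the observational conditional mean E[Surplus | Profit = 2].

-9

E[Surplus|Profit=2] averages over only the 4 units with Profit=2 (Price = 4, 6, 7, -1): Surplus = -9, -13, -15, 1, mean -9.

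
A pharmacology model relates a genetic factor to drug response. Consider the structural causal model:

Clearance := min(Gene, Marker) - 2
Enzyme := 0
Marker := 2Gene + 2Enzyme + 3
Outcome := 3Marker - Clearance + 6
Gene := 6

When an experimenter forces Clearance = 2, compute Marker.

15

Under do(Clearance=2), the mechanism Clearance := min(Gene, Marker) - 2 is discarded; Clearance is fixed at 2.
Since Marker is not a descendant of the intervened variable, it is unaffected.
Marker = 2Gene + 2Enzyme + 3  [with Gene=6, Enzyme=0]  = 15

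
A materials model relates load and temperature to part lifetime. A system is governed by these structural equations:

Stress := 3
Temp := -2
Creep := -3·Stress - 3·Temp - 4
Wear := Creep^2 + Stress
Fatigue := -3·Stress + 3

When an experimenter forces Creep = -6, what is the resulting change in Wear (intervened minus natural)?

The intervention breaks the incoming arrows to Creep: Creep := -3·Stress - 3·Temp - 4 no longer applies, and Creep = -6.
Wear = Creep^2 + Stress  [with Creep=-6, Stress=3]  = 39
Without intervention: Creep = -3·Stress - 3·Temp - 4  [with Stress=3, Temp=-2]  = -7; Wear = Creep^2 + Stress  [with Creep=-7, Stress=3]  = 52.
Change = 39 − 52 = -13.

-13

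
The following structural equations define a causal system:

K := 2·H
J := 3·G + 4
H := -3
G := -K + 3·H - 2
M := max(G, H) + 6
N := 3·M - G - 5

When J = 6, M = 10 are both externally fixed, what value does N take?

Setting J = 6, M = 10 by intervention discards those variables' equations.
K = 2·H  [with H=-3]  = -6
G = -K + 3·H - 2  [with K=-6, H=-3]  = -5
N = 3·M - G - 5  [with M=10, G=-5]  = 30

30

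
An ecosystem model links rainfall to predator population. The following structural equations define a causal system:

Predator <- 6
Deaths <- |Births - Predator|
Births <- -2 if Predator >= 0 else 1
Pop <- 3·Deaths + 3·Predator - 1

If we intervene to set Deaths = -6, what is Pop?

The intervention breaks the incoming arrows to Deaths: Deaths <- |Births - Predator| no longer applies, and Deaths = -6.
Pop = 3·Deaths + 3·Predator - 1  [with Deaths=-6, Predator=6]  = -1

-1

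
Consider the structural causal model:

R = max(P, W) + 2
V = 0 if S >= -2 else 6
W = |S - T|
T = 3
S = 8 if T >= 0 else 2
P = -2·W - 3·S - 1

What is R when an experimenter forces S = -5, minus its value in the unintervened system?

Under do(S=-5), the mechanism S = 8 if T >= 0 else 2 is discarded; S is fixed at -5.
W = |S - T|  [with S=-5, T=3]  = 8
P = -2·W - 3·S - 1  [with W=8, S=-5]  = -2
R = max(P, W) + 2  [with P=-2, W=8]  = 10
Without intervention: S = 8 if T >= 0 else 2  [with T=3]  = 8; W = |S - T|  [with S=8, T=3]  = 5; P = -2·W - 3·S - 1  [with W=5, S=8]  = -35; R = max(P, W) + 2  [with P=-35, W=5]  = 7.
Change = 10 − 7 = 3.

3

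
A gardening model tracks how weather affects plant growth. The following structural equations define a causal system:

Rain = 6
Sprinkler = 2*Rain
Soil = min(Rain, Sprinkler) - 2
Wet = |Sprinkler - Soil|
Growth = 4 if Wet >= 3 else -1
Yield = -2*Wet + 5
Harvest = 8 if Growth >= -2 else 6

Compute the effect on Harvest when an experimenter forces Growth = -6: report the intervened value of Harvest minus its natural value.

Under do(Growth=-6), the mechanism Growth = 4 if Wet >= 3 else -1 is discarded; Growth is fixed at -6.
Harvest = 8 if Growth >= -2 else 6  [with Growth=-6]  = 6
Without intervention: Sprinkler = 2*Rain  [with Rain=6]  = 12; Soil = min(Rain, Sprinkler) - 2  [with Rain=6, Sprinkler=12]  = 4; Wet = |Sprinkler - Soil|  [with Sprinkler=12, Soil=4]  = 8; Growth = 4 if Wet >= 3 else -1  [with Wet=8]  = 4; Harvest = 8 if Growth >= -2 else 6  [with Growth=4]  = 8.
Change = 6 − 8 = -2.

-2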